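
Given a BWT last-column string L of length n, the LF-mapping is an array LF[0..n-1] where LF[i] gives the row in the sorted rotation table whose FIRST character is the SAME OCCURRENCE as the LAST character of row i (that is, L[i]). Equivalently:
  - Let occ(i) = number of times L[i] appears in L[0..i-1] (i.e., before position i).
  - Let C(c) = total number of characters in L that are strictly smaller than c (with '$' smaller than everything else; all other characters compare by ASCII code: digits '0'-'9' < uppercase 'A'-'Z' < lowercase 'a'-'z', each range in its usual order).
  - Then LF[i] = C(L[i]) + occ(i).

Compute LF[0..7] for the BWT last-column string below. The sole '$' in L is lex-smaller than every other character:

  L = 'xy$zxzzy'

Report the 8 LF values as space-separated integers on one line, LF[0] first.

Answer: 1 3 0 5 2 6 7 4

Derivation:
Char counts: '$':1, 'x':2, 'y':2, 'z':3
C (first-col start): C('$')=0, C('x')=1, C('y')=3, C('z')=5
L[0]='x': occ=0, LF[0]=C('x')+0=1+0=1
L[1]='y': occ=0, LF[1]=C('y')+0=3+0=3
L[2]='$': occ=0, LF[2]=C('$')+0=0+0=0
L[3]='z': occ=0, LF[3]=C('z')+0=5+0=5
L[4]='x': occ=1, LF[4]=C('x')+1=1+1=2
L[5]='z': occ=1, LF[5]=C('z')+1=5+1=6
L[6]='z': occ=2, LF[6]=C('z')+2=5+2=7
L[7]='y': occ=1, LF[7]=C('y')+1=3+1=4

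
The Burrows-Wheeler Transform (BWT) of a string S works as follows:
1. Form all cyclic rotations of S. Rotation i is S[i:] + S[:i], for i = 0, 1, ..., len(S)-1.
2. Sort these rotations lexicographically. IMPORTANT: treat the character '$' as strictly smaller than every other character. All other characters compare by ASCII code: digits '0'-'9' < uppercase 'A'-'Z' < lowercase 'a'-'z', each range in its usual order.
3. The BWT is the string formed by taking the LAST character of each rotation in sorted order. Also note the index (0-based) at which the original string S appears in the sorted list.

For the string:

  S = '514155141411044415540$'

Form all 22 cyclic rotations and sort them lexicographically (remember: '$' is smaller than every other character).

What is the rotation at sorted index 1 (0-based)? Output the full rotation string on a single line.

All 22 rotations (rotation i = S[i:]+S[:i]):
  rot[0] = 514155141411044415540$
  rot[1] = 14155141411044415540$5
  rot[2] = 4155141411044415540$51
  rot[3] = 155141411044415540$514
  rot[4] = 55141411044415540$5141
  rot[5] = 5141411044415540$51415
  rot[6] = 141411044415540$514155
  rot[7] = 41411044415540$5141551
  rot[8] = 1411044415540$51415514
  rot[9] = 411044415540$514155141
  rot[10] = 11044415540$5141551414
  rot[11] = 1044415540$51415514141
  rot[12] = 044415540$514155141411
  rot[13] = 44415540$5141551414110
  rot[14] = 4415540$51415514141104
  rot[15] = 415540$514155141411044
  rot[16] = 15540$5141551414110444
  rot[17] = 5540$51415514141104441
  rot[18] = 540$514155141411044415
  rot[19] = 40$5141551414110444155
  rot[20] = 0$51415514141104441554
  rot[21] = $514155141411044415540
Sorted (with $ < everything):
  sorted[0] = $514155141411044415540
  sorted[1] = 0$51415514141104441554
  sorted[2] = 044415540$514155141411
  sorted[3] = 1044415540$51415514141
  sorted[4] = 11044415540$5141551414
  sorted[5] = 1411044415540$51415514
  sorted[6] = 141411044415540$514155
  sorted[7] = 14155141411044415540$5
  sorted[8] = 155141411044415540$514
  sorted[9] = 15540$5141551414110444
  sorted[10] = 40$5141551414110444155
  sorted[11] = 411044415540$514155141
  sorted[12] = 41411044415540$5141551
  sorted[13] = 4155141411044415540$51
  sorted[14] = 415540$514155141411044
  sorted[15] = 4415540$51415514141104
  sorted[16] = 44415540$5141551414110
  sorted[17] = 5141411044415540$51415
  sorted[18] = 514155141411044415540$
  sorted[19] = 540$514155141411044415
  sorted[20] = 55141411044415540$5141
  sorted[21] = 5540$51415514141104441
sorted[1] = 0$51415514141104441554

Answer: 0$51415514141104441554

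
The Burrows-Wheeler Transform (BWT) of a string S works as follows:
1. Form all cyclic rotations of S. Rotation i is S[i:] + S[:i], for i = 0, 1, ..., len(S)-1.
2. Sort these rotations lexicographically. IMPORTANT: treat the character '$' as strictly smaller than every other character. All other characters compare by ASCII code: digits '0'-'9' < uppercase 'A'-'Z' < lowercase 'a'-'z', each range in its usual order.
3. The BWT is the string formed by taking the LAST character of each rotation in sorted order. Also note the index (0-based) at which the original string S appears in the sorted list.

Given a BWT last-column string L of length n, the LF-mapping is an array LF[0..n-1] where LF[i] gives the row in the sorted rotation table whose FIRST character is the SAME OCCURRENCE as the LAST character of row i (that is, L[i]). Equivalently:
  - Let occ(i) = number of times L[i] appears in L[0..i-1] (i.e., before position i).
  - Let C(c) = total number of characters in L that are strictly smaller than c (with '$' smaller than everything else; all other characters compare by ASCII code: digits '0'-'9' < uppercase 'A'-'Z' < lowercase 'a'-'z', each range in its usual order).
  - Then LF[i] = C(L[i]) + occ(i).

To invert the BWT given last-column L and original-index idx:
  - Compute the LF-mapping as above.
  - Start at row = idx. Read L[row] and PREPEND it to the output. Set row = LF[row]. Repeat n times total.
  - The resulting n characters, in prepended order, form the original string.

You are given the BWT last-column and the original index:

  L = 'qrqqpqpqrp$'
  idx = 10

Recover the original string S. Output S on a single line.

Answer: rqqqpqprpq$

Derivation:
LF mapping: 4 9 5 6 1 7 2 8 10 3 0
Walk LF starting at row 10, prepending L[row]:
  step 1: row=10, L[10]='$', prepend. Next row=LF[10]=0
  step 2: row=0, L[0]='q', prepend. Next row=LF[0]=4
  step 3: row=4, L[4]='p', prepend. Next row=LF[4]=1
  step 4: row=1, L[1]='r', prepend. Next row=LF[1]=9
  step 5: row=9, L[9]='p', prepend. Next row=LF[9]=3
  step 6: row=3, L[3]='q', prepend. Next row=LF[3]=6
  step 7: row=6, L[6]='p', prepend. Next row=LF[6]=2
  step 8: row=2, L[2]='q', prepend. Next row=LF[2]=5
  step 9: row=5, L[5]='q', prepend. Next row=LF[5]=7
  step 10: row=7, L[7]='q', prepend. Next row=LF[7]=8
  step 11: row=8, L[8]='r', prepend. Next row=LF[8]=10
Reversed output: rqqqpqprpq$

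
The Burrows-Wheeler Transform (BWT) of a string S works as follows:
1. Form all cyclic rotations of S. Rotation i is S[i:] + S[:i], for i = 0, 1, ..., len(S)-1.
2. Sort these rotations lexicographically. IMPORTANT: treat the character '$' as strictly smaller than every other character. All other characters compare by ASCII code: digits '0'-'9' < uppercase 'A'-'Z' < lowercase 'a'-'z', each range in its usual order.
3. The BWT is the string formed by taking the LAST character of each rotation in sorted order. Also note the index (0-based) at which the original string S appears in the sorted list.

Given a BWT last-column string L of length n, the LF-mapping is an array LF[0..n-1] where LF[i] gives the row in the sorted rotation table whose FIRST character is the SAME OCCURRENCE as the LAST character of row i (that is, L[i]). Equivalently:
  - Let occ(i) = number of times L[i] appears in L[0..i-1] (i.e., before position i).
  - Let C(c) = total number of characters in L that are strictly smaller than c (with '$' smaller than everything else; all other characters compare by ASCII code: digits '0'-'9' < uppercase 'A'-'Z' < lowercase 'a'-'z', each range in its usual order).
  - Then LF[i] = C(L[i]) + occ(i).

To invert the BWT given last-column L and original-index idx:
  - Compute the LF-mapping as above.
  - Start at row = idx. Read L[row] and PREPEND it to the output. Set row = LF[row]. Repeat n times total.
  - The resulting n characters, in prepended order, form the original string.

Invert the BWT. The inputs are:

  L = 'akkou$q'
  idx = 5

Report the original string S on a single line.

LF mapping: 1 2 3 4 6 0 5
Walk LF starting at row 5, prepending L[row]:
  step 1: row=5, L[5]='$', prepend. Next row=LF[5]=0
  step 2: row=0, L[0]='a', prepend. Next row=LF[0]=1
  step 3: row=1, L[1]='k', prepend. Next row=LF[1]=2
  step 4: row=2, L[2]='k', prepend. Next row=LF[2]=3
  step 5: row=3, L[3]='o', prepend. Next row=LF[3]=4
  step 6: row=4, L[4]='u', prepend. Next row=LF[4]=6
  step 7: row=6, L[6]='q', prepend. Next row=LF[6]=5
Reversed output: quokka$

Answer: quokka$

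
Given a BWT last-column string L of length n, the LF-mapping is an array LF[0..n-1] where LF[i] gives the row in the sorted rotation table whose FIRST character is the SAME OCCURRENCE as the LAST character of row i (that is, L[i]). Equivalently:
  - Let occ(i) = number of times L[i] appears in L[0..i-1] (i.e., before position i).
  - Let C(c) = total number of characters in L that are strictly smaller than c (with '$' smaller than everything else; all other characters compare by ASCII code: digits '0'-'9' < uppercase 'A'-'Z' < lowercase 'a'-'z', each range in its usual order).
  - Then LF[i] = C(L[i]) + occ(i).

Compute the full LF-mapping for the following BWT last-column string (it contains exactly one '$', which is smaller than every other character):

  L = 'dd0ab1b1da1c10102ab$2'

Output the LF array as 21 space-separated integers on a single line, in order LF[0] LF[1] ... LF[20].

Answer: 18 19 1 11 14 4 15 5 20 12 6 17 7 2 8 3 9 13 16 0 10

Derivation:
Char counts: '$':1, '0':3, '1':5, '2':2, 'a':3, 'b':3, 'c':1, 'd':3
C (first-col start): C('$')=0, C('0')=1, C('1')=4, C('2')=9, C('a')=11, C('b')=14, C('c')=17, C('d')=18
L[0]='d': occ=0, LF[0]=C('d')+0=18+0=18
L[1]='d': occ=1, LF[1]=C('d')+1=18+1=19
L[2]='0': occ=0, LF[2]=C('0')+0=1+0=1
L[3]='a': occ=0, LF[3]=C('a')+0=11+0=11
L[4]='b': occ=0, LF[4]=C('b')+0=14+0=14
L[5]='1': occ=0, LF[5]=C('1')+0=4+0=4
L[6]='b': occ=1, LF[6]=C('b')+1=14+1=15
L[7]='1': occ=1, LF[7]=C('1')+1=4+1=5
L[8]='d': occ=2, LF[8]=C('d')+2=18+2=20
L[9]='a': occ=1, LF[9]=C('a')+1=11+1=12
L[10]='1': occ=2, LF[10]=C('1')+2=4+2=6
L[11]='c': occ=0, LF[11]=C('c')+0=17+0=17
L[12]='1': occ=3, LF[12]=C('1')+3=4+3=7
L[13]='0': occ=1, LF[13]=C('0')+1=1+1=2
L[14]='1': occ=4, LF[14]=C('1')+4=4+4=8
L[15]='0': occ=2, LF[15]=C('0')+2=1+2=3
L[16]='2': occ=0, LF[16]=C('2')+0=9+0=9
L[17]='a': occ=2, LF[17]=C('a')+2=11+2=13
L[18]='b': occ=2, LF[18]=C('b')+2=14+2=16
L[19]='$': occ=0, LF[19]=C('$')+0=0+0=0
L[20]='2': occ=1, LF[20]=C('2')+1=9+1=10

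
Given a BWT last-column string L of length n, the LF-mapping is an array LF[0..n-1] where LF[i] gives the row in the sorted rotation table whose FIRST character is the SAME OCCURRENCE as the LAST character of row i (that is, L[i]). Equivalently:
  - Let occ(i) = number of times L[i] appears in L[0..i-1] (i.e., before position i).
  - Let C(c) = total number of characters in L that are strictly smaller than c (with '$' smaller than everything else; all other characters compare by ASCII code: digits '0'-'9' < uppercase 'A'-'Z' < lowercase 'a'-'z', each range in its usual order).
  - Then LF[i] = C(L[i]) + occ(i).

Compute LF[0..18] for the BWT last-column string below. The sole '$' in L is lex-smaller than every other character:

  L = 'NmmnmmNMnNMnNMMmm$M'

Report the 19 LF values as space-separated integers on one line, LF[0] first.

Answer: 6 10 11 16 12 13 7 1 17 8 2 18 9 3 4 14 15 0 5

Derivation:
Char counts: '$':1, 'M':5, 'N':4, 'm':6, 'n':3
C (first-col start): C('$')=0, C('M')=1, C('N')=6, C('m')=10, C('n')=16
L[0]='N': occ=0, LF[0]=C('N')+0=6+0=6
L[1]='m': occ=0, LF[1]=C('m')+0=10+0=10
L[2]='m': occ=1, LF[2]=C('m')+1=10+1=11
L[3]='n': occ=0, LF[3]=C('n')+0=16+0=16
L[4]='m': occ=2, LF[4]=C('m')+2=10+2=12
L[5]='m': occ=3, LF[5]=C('m')+3=10+3=13
L[6]='N': occ=1, LF[6]=C('N')+1=6+1=7
L[7]='M': occ=0, LF[7]=C('M')+0=1+0=1
L[8]='n': occ=1, LF[8]=C('n')+1=16+1=17
L[9]='N': occ=2, LF[9]=C('N')+2=6+2=8
L[10]='M': occ=1, LF[10]=C('M')+1=1+1=2
L[11]='n': occ=2, LF[11]=C('n')+2=16+2=18
L[12]='N': occ=3, LF[12]=C('N')+3=6+3=9
L[13]='M': occ=2, LF[13]=C('M')+2=1+2=3
L[14]='M': occ=3, LF[14]=C('M')+3=1+3=4
L[15]='m': occ=4, LF[15]=C('m')+4=10+4=14
L[16]='m': occ=5, LF[16]=C('m')+5=10+5=15
L[17]='$': occ=0, LF[17]=C('$')+0=0+0=0
L[18]='M': occ=4, LF[18]=C('M')+4=1+4=5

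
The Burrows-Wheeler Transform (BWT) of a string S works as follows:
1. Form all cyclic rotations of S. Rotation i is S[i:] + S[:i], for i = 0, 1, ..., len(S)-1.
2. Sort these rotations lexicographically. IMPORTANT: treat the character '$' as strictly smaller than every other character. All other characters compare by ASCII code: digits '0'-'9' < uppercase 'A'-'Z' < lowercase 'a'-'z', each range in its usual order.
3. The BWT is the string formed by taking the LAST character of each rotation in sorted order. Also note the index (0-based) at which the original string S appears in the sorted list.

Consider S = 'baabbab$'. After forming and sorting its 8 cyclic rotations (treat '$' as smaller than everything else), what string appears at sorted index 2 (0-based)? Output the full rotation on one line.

All 8 rotations (rotation i = S[i:]+S[:i]):
  rot[0] = baabbab$
  rot[1] = aabbab$b
  rot[2] = abbab$ba
  rot[3] = bbab$baa
  rot[4] = bab$baab
  rot[5] = ab$baabb
  rot[6] = b$baabba
  rot[7] = $baabbab
Sorted (with $ < everything):
  sorted[0] = $baabbab
  sorted[1] = aabbab$b
  sorted[2] = ab$baabb
  sorted[3] = abbab$ba
  sorted[4] = b$baabba
  sorted[5] = baabbab$
  sorted[6] = bab$baab
  sorted[7] = bbab$baa
sorted[2] = ab$baabb

Answer: ab$baabb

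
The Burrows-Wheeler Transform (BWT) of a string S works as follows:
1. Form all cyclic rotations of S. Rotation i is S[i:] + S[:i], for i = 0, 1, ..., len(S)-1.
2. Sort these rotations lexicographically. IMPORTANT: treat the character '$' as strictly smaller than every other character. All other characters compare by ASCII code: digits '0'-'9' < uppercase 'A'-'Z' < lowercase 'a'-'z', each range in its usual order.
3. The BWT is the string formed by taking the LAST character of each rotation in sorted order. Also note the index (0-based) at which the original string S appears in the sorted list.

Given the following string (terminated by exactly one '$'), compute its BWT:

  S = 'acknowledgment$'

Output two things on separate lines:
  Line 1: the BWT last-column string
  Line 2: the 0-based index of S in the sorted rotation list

Answer: t$aelmdcwgkenno
1

Derivation:
All 15 rotations (rotation i = S[i:]+S[:i]):
  rot[0] = acknowledgment$
  rot[1] = cknowledgment$a
  rot[2] = knowledgment$ac
  rot[3] = nowledgment$ack
  rot[4] = owledgment$ackn
  rot[5] = wledgment$ackno
  rot[6] = ledgment$acknow
  rot[7] = edgment$acknowl
  rot[8] = dgment$acknowle
  rot[9] = gment$acknowled
  rot[10] = ment$acknowledg
  rot[11] = ent$acknowledgm
  rot[12] = nt$acknowledgme
  rot[13] = t$acknowledgmen
  rot[14] = $acknowledgment
Sorted (with $ < everything):
  sorted[0] = $acknowledgment  (last char: 't')
  sorted[1] = acknowledgment$  (last char: '$')
  sorted[2] = cknowledgment$a  (last char: 'a')
  sorted[3] = dgment$acknowle  (last char: 'e')
  sorted[4] = edgment$acknowl  (last char: 'l')
  sorted[5] = ent$acknowledgm  (last char: 'm')
  sorted[6] = gment$acknowled  (last char: 'd')
  sorted[7] = knowledgment$ac  (last char: 'c')
  sorted[8] = ledgment$acknow  (last char: 'w')
  sorted[9] = ment$acknowledg  (last char: 'g')
  sorted[10] = nowledgment$ack  (last char: 'k')
  sorted[11] = nt$acknowledgme  (last char: 'e')
  sorted[12] = owledgment$ackn  (last char: 'n')
  sorted[13] = t$acknowledgmen  (last char: 'n')
  sorted[14] = wledgment$ackno  (last char: 'o')
Last column: t$aelmdcwgkenno
Original string S is at sorted index 1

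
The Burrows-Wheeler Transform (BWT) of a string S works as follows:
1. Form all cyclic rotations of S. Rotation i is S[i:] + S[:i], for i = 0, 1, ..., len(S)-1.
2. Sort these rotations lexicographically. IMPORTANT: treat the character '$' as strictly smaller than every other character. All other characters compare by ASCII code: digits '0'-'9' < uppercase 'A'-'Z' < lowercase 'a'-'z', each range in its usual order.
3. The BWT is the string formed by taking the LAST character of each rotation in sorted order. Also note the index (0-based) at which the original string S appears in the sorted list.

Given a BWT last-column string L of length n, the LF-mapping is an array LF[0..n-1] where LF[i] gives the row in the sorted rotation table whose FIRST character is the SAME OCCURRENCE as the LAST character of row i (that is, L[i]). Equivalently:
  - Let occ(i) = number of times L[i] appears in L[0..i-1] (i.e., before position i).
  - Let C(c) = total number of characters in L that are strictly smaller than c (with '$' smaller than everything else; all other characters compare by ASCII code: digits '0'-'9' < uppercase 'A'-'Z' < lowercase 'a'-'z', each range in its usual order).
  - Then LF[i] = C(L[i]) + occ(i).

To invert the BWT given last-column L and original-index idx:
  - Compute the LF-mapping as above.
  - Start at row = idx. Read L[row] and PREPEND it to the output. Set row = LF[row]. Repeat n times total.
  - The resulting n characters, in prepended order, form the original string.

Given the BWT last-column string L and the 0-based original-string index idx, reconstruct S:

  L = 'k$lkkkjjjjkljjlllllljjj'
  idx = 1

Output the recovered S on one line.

Answer: jjkjkjjlllkjjllljjllkk$

Derivation:
LF mapping: 10 0 15 11 12 13 1 2 3 4 14 16 5 6 17 18 19 20 21 22 7 8 9
Walk LF starting at row 1, prepending L[row]:
  step 1: row=1, L[1]='$', prepend. Next row=LF[1]=0
  step 2: row=0, L[0]='k', prepend. Next row=LF[0]=10
  step 3: row=10, L[10]='k', prepend. Next row=LF[10]=14
  step 4: row=14, L[14]='l', prepend. Next row=LF[14]=17
  step 5: row=17, L[17]='l', prepend. Next row=LF[17]=20
  step 6: row=20, L[20]='j', prepend. Next row=LF[20]=7
  step 7: row=7, L[7]='j', prepend. Next row=LF[7]=2
  step 8: row=2, L[2]='l', prepend. Next row=LF[2]=15
  step 9: row=15, L[15]='l', prepend. Next row=LF[15]=18
  step 10: row=18, L[18]='l', prepend. Next row=LF[18]=21
  step 11: row=21, L[21]='j', prepend. Next row=LF[21]=8
  step 12: row=8, L[8]='j', prepend. Next row=LF[8]=3
  step 13: row=3, L[3]='k', prepend. Next row=LF[3]=11
  step 14: row=11, L[11]='l', prepend. Next row=LF[11]=16
  step 15: row=16, L[16]='l', prepend. Next row=LF[16]=19
  step 16: row=19, L[19]='l', prepend. Next row=LF[19]=22
  step 17: row=22, L[22]='j', prepend. Next row=LF[22]=9
  step 18: row=9, L[9]='j', prepend. Next row=LF[9]=4
  step 19: row=4, L[4]='k', prepend. Next row=LF[4]=12
  step 20: row=12, L[12]='j', prepend. Next row=LF[12]=5
  step 21: row=5, L[5]='k', prepend. Next row=LF[5]=13
  step 22: row=13, L[13]='j', prepend. Next row=LF[13]=6
  step 23: row=6, L[6]='j', prepend. Next row=LF[6]=1
Reversed output: jjkjkjjlllkjjllljjllkk$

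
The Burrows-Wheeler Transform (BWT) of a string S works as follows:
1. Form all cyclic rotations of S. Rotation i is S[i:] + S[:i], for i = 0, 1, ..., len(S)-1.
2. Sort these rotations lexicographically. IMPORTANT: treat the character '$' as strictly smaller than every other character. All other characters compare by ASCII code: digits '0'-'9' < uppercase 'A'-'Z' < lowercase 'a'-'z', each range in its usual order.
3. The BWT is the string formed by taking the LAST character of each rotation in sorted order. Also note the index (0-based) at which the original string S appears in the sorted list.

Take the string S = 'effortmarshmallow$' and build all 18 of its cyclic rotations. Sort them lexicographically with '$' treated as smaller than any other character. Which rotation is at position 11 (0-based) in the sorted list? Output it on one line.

Answer: ortmarshmallow$eff

Derivation:
All 18 rotations (rotation i = S[i:]+S[:i]):
  rot[0] = effortmarshmallow$
  rot[1] = ffortmarshmallow$e
  rot[2] = fortmarshmallow$ef
  rot[3] = ortmarshmallow$eff
  rot[4] = rtmarshmallow$effo
  rot[5] = tmarshmallow$effor
  rot[6] = marshmallow$effort
  rot[7] = arshmallow$effortm
  rot[8] = rshmallow$effortma
  rot[9] = shmallow$effortmar
  rot[10] = hmallow$effortmars
  rot[11] = mallow$effortmarsh
  rot[12] = allow$effortmarshm
  rot[13] = llow$effortmarshma
  rot[14] = low$effortmarshmal
  rot[15] = ow$effortmarshmall
  rot[16] = w$effortmarshmallo
  rot[17] = $effortmarshmallow
Sorted (with $ < everything):
  sorted[0] = $effortmarshmallow
  sorted[1] = allow$effortmarshm
  sorted[2] = arshmallow$effortm
  sorted[3] = effortmarshmallow$
  sorted[4] = ffortmarshmallow$e
  sorted[5] = fortmarshmallow$ef
  sorted[6] = hmallow$effortmars
  sorted[7] = llow$effortmarshma
  sorted[8] = low$effortmarshmal
  sorted[9] = mallow$effortmarsh
  sorted[10] = marshmallow$effort
  sorted[11] = ortmarshmallow$eff
  sorted[12] = ow$effortmarshmall
  sorted[13] = rshmallow$effortma
  sorted[14] = rtmarshmallow$effo
  sorted[15] = shmallow$effortmar
  sorted[16] = tmarshmallow$effor
  sorted[17] = w$effortmarshmallo
sorted[11] = ortmarshmallow$eff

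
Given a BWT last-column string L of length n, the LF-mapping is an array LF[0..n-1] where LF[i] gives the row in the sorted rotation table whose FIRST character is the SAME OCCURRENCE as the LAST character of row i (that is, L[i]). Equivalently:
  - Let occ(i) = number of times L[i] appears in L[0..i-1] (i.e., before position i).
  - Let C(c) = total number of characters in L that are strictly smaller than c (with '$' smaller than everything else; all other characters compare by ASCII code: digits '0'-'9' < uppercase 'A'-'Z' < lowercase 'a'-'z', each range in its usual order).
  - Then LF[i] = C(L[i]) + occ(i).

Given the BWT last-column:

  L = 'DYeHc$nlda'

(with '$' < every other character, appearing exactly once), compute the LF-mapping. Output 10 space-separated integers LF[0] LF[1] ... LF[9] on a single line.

Char counts: '$':1, 'D':1, 'H':1, 'Y':1, 'a':1, 'c':1, 'd':1, 'e':1, 'l':1, 'n':1
C (first-col start): C('$')=0, C('D')=1, C('H')=2, C('Y')=3, C('a')=4, C('c')=5, C('d')=6, C('e')=7, C('l')=8, C('n')=9
L[0]='D': occ=0, LF[0]=C('D')+0=1+0=1
L[1]='Y': occ=0, LF[1]=C('Y')+0=3+0=3
L[2]='e': occ=0, LF[2]=C('e')+0=7+0=7
L[3]='H': occ=0, LF[3]=C('H')+0=2+0=2
L[4]='c': occ=0, LF[4]=C('c')+0=5+0=5
L[5]='$': occ=0, LF[5]=C('$')+0=0+0=0
L[6]='n': occ=0, LF[6]=C('n')+0=9+0=9
L[7]='l': occ=0, LF[7]=C('l')+0=8+0=8
L[8]='d': occ=0, LF[8]=C('d')+0=6+0=6
L[9]='a': occ=0, LF[9]=C('a')+0=4+0=4

Answer: 1 3 7 2 5 0 9 8 6 4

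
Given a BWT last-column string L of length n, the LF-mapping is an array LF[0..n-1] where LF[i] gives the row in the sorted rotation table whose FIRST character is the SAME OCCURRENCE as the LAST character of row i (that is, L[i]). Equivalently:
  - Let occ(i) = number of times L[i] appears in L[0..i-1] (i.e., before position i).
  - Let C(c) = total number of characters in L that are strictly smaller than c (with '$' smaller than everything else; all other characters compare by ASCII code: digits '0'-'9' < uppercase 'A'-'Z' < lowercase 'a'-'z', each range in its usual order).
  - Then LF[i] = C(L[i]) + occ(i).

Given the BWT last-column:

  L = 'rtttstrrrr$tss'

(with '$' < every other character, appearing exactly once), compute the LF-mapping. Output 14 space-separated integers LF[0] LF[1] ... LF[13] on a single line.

Char counts: '$':1, 'r':5, 's':3, 't':5
C (first-col start): C('$')=0, C('r')=1, C('s')=6, C('t')=9
L[0]='r': occ=0, LF[0]=C('r')+0=1+0=1
L[1]='t': occ=0, LF[1]=C('t')+0=9+0=9
L[2]='t': occ=1, LF[2]=C('t')+1=9+1=10
L[3]='t': occ=2, LF[3]=C('t')+2=9+2=11
L[4]='s': occ=0, LF[4]=C('s')+0=6+0=6
L[5]='t': occ=3, LF[5]=C('t')+3=9+3=12
L[6]='r': occ=1, LF[6]=C('r')+1=1+1=2
L[7]='r': occ=2, LF[7]=C('r')+2=1+2=3
L[8]='r': occ=3, LF[8]=C('r')+3=1+3=4
L[9]='r': occ=4, LF[9]=C('r')+4=1+4=5
L[10]='$': occ=0, LF[10]=C('$')+0=0+0=0
L[11]='t': occ=4, LF[11]=C('t')+4=9+4=13
L[12]='s': occ=1, LF[12]=C('s')+1=6+1=7
L[13]='s': occ=2, LF[13]=C('s')+2=6+2=8

Answer: 1 9 10 11 6 12 2 3 4 5 0 13 7 8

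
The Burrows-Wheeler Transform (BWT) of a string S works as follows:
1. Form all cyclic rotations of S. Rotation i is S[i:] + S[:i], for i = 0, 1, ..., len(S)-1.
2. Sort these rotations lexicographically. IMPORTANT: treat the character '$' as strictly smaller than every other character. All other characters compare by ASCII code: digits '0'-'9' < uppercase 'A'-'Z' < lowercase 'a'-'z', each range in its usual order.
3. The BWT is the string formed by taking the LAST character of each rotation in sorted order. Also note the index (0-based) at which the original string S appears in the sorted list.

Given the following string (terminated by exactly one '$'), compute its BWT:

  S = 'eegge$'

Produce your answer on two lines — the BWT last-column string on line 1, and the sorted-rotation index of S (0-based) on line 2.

All 6 rotations (rotation i = S[i:]+S[:i]):
  rot[0] = eegge$
  rot[1] = egge$e
  rot[2] = gge$ee
  rot[3] = ge$eeg
  rot[4] = e$eegg
  rot[5] = $eegge
Sorted (with $ < everything):
  sorted[0] = $eegge  (last char: 'e')
  sorted[1] = e$eegg  (last char: 'g')
  sorted[2] = eegge$  (last char: '$')
  sorted[3] = egge$e  (last char: 'e')
  sorted[4] = ge$eeg  (last char: 'g')
  sorted[5] = gge$ee  (last char: 'e')
Last column: eg$ege
Original string S is at sorted index 2

Answer: eg$ege
2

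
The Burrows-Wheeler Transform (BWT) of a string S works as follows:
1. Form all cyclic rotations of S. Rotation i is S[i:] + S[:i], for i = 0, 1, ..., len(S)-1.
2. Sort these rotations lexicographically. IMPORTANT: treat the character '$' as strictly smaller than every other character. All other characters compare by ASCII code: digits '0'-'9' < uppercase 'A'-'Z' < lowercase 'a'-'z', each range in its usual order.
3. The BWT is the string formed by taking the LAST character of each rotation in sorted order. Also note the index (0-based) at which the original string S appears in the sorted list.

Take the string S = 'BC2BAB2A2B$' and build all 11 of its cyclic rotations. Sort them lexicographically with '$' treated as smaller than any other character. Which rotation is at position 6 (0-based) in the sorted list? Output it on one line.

All 11 rotations (rotation i = S[i:]+S[:i]):
  rot[0] = BC2BAB2A2B$
  rot[1] = C2BAB2A2B$B
  rot[2] = 2BAB2A2B$BC
  rot[3] = BAB2A2B$BC2
  rot[4] = AB2A2B$BC2B
  rot[5] = B2A2B$BC2BA
  rot[6] = 2A2B$BC2BAB
  rot[7] = A2B$BC2BAB2
  rot[8] = 2B$BC2BAB2A
  rot[9] = B$BC2BAB2A2
  rot[10] = $BC2BAB2A2B
Sorted (with $ < everything):
  sorted[0] = $BC2BAB2A2B
  sorted[1] = 2A2B$BC2BAB
  sorted[2] = 2B$BC2BAB2A
  sorted[3] = 2BAB2A2B$BC
  sorted[4] = A2B$BC2BAB2
  sorted[5] = AB2A2B$BC2B
  sorted[6] = B$BC2BAB2A2
  sorted[7] = B2A2B$BC2BA
  sorted[8] = BAB2A2B$BC2
  sorted[9] = BC2BAB2A2B$
  sorted[10] = C2BAB2A2B$B
sorted[6] = B$BC2BAB2A2

Answer: B$BC2BAB2A2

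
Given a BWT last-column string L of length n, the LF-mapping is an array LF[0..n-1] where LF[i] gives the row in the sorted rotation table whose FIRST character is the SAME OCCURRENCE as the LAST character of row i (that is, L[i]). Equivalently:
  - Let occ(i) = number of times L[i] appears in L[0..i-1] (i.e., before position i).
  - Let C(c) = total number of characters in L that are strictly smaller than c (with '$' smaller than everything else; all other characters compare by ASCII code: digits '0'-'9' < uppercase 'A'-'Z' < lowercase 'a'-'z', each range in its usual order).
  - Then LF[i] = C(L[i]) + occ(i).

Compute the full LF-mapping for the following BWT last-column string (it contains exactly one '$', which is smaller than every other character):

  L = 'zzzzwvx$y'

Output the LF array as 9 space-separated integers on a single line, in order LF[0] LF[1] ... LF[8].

Answer: 5 6 7 8 2 1 3 0 4

Derivation:
Char counts: '$':1, 'v':1, 'w':1, 'x':1, 'y':1, 'z':4
C (first-col start): C('$')=0, C('v')=1, C('w')=2, C('x')=3, C('y')=4, C('z')=5
L[0]='z': occ=0, LF[0]=C('z')+0=5+0=5
L[1]='z': occ=1, LF[1]=C('z')+1=5+1=6
L[2]='z': occ=2, LF[2]=C('z')+2=5+2=7
L[3]='z': occ=3, LF[3]=C('z')+3=5+3=8
L[4]='w': occ=0, LF[4]=C('w')+0=2+0=2
L[5]='v': occ=0, LF[5]=C('v')+0=1+0=1
L[6]='x': occ=0, LF[6]=C('x')+0=3+0=3
L[7]='$': occ=0, LF[7]=C('$')+0=0+0=0
L[8]='y': occ=0, LF[8]=C('y')+0=4+0=4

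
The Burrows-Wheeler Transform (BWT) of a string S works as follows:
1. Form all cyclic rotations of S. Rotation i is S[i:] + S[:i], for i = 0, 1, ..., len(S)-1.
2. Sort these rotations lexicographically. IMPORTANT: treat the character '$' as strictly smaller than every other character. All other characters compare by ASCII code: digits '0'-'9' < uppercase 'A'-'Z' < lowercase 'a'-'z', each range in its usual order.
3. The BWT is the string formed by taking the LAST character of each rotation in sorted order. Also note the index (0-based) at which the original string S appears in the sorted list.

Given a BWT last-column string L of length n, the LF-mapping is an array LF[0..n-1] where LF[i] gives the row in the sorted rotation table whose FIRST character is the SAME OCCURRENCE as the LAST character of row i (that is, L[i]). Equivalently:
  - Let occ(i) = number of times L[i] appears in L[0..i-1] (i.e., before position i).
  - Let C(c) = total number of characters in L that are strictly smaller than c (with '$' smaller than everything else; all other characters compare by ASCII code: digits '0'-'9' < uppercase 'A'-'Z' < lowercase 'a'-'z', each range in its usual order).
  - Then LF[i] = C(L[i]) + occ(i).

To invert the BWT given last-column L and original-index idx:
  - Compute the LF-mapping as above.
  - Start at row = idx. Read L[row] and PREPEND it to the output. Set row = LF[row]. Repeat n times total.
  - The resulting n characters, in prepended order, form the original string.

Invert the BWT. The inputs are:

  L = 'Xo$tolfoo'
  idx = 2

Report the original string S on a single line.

LF mapping: 1 4 0 8 5 3 2 6 7
Walk LF starting at row 2, prepending L[row]:
  step 1: row=2, L[2]='$', prepend. Next row=LF[2]=0
  step 2: row=0, L[0]='X', prepend. Next row=LF[0]=1
  step 3: row=1, L[1]='o', prepend. Next row=LF[1]=4
  step 4: row=4, L[4]='o', prepend. Next row=LF[4]=5
  step 5: row=5, L[5]='l', prepend. Next row=LF[5]=3
  step 6: row=3, L[3]='t', prepend. Next row=LF[3]=8
  step 7: row=8, L[8]='o', prepend. Next row=LF[8]=7
  step 8: row=7, L[7]='o', prepend. Next row=LF[7]=6
  step 9: row=6, L[6]='f', prepend. Next row=LF[6]=2
Reversed output: footlooX$

Answer: footlooX$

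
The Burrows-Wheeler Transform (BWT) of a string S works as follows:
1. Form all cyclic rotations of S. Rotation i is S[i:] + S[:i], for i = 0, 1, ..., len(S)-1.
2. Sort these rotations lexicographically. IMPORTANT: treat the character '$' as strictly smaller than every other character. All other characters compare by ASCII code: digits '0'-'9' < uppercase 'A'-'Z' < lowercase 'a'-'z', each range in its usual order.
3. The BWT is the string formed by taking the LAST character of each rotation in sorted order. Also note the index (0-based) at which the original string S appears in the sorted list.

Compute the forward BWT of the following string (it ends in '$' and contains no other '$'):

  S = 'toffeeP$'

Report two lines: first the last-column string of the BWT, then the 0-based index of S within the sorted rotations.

All 8 rotations (rotation i = S[i:]+S[:i]):
  rot[0] = toffeeP$
  rot[1] = offeeP$t
  rot[2] = ffeeP$to
  rot[3] = feeP$tof
  rot[4] = eeP$toff
  rot[5] = eP$toffe
  rot[6] = P$toffee
  rot[7] = $toffeeP
Sorted (with $ < everything):
  sorted[0] = $toffeeP  (last char: 'P')
  sorted[1] = P$toffee  (last char: 'e')
  sorted[2] = eP$toffe  (last char: 'e')
  sorted[3] = eeP$toff  (last char: 'f')
  sorted[4] = feeP$tof  (last char: 'f')
  sorted[5] = ffeeP$to  (last char: 'o')
  sorted[6] = offeeP$t  (last char: 't')
  sorted[7] = toffeeP$  (last char: '$')
Last column: Peeffot$
Original string S is at sorted index 7

Answer: Peeffot$
7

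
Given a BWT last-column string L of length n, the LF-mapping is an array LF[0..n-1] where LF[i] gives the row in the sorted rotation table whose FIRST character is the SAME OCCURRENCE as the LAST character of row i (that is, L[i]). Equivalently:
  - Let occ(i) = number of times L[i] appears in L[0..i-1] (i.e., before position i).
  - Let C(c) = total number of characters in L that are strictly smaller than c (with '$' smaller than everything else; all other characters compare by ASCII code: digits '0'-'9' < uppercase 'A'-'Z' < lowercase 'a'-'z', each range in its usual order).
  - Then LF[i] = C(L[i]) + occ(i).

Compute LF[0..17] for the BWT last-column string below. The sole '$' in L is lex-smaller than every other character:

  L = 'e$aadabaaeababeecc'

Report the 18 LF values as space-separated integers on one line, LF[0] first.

Char counts: '$':1, 'a':7, 'b':3, 'c':2, 'd':1, 'e':4
C (first-col start): C('$')=0, C('a')=1, C('b')=8, C('c')=11, C('d')=13, C('e')=14
L[0]='e': occ=0, LF[0]=C('e')+0=14+0=14
L[1]='$': occ=0, LF[1]=C('$')+0=0+0=0
L[2]='a': occ=0, LF[2]=C('a')+0=1+0=1
L[3]='a': occ=1, LF[3]=C('a')+1=1+1=2
L[4]='d': occ=0, LF[4]=C('d')+0=13+0=13
L[5]='a': occ=2, LF[5]=C('a')+2=1+2=3
L[6]='b': occ=0, LF[6]=C('b')+0=8+0=8
L[7]='a': occ=3, LF[7]=C('a')+3=1+3=4
L[8]='a': occ=4, LF[8]=C('a')+4=1+4=5
L[9]='e': occ=1, LF[9]=C('e')+1=14+1=15
L[10]='a': occ=5, LF[10]=C('a')+5=1+5=6
L[11]='b': occ=1, LF[11]=C('b')+1=8+1=9
L[12]='a': occ=6, LF[12]=C('a')+6=1+6=7
L[13]='b': occ=2, LF[13]=C('b')+2=8+2=10
L[14]='e': occ=2, LF[14]=C('e')+2=14+2=16
L[15]='e': occ=3, LF[15]=C('e')+3=14+3=17
L[16]='c': occ=0, LF[16]=C('c')+0=11+0=11
L[17]='c': occ=1, LF[17]=C('c')+1=11+1=12

Answer: 14 0 1 2 13 3 8 4 5 15 6 9 7 10 16 17 11 12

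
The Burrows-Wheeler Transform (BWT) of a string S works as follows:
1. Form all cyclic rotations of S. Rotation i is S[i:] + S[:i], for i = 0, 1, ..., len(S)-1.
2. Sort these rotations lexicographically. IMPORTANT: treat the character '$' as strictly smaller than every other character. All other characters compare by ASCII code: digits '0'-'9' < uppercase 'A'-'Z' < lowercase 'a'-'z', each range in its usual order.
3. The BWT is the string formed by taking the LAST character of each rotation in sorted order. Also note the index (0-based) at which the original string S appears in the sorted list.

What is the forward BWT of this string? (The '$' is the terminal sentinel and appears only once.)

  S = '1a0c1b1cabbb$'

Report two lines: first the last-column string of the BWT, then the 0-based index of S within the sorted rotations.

All 13 rotations (rotation i = S[i:]+S[:i]):
  rot[0] = 1a0c1b1cabbb$
  rot[1] = a0c1b1cabbb$1
  rot[2] = 0c1b1cabbb$1a
  rot[3] = c1b1cabbb$1a0
  rot[4] = 1b1cabbb$1a0c
  rot[5] = b1cabbb$1a0c1
  rot[6] = 1cabbb$1a0c1b
  rot[7] = cabbb$1a0c1b1
  rot[8] = abbb$1a0c1b1c
  rot[9] = bbb$1a0c1b1ca
  rot[10] = bb$1a0c1b1cab
  rot[11] = b$1a0c1b1cabb
  rot[12] = $1a0c1b1cabbb
Sorted (with $ < everything):
  sorted[0] = $1a0c1b1cabbb  (last char: 'b')
  sorted[1] = 0c1b1cabbb$1a  (last char: 'a')
  sorted[2] = 1a0c1b1cabbb$  (last char: '$')
  sorted[3] = 1b1cabbb$1a0c  (last char: 'c')
  sorted[4] = 1cabbb$1a0c1b  (last char: 'b')
  sorted[5] = a0c1b1cabbb$1  (last char: '1')
  sorted[6] = abbb$1a0c1b1c  (last char: 'c')
  sorted[7] = b$1a0c1b1cabb  (last char: 'b')
  sorted[8] = b1cabbb$1a0c1  (last char: '1')
  sorted[9] = bb$1a0c1b1cab  (last char: 'b')
  sorted[10] = bbb$1a0c1b1ca  (last char: 'a')
  sorted[11] = c1b1cabbb$1a0  (last char: '0')
  sorted[12] = cabbb$1a0c1b1  (last char: '1')
Last column: ba$cb1cb1ba01
Original string S is at sorted index 2

Answer: ba$cb1cb1ba01
2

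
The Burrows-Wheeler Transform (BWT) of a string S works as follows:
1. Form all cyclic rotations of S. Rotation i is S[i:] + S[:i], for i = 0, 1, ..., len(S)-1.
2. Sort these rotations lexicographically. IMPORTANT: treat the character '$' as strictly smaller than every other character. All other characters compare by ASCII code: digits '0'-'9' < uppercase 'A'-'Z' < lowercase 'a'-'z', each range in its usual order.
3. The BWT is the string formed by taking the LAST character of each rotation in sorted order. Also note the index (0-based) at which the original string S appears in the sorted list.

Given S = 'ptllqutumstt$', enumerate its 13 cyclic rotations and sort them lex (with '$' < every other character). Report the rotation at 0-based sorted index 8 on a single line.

All 13 rotations (rotation i = S[i:]+S[:i]):
  rot[0] = ptllqutumstt$
  rot[1] = tllqutumstt$p
  rot[2] = llqutumstt$pt
  rot[3] = lqutumstt$ptl
  rot[4] = qutumstt$ptll
  rot[5] = utumstt$ptllq
  rot[6] = tumstt$ptllqu
  rot[7] = umstt$ptllqut
  rot[8] = mstt$ptllqutu
  rot[9] = stt$ptllqutum
  rot[10] = tt$ptllqutums
  rot[11] = t$ptllqutumst
  rot[12] = $ptllqutumstt
Sorted (with $ < everything):
  sorted[0] = $ptllqutumstt
  sorted[1] = llqutumstt$pt
  sorted[2] = lqutumstt$ptl
  sorted[3] = mstt$ptllqutu
  sorted[4] = ptllqutumstt$
  sorted[5] = qutumstt$ptll
  sorted[6] = stt$ptllqutum
  sorted[7] = t$ptllqutumst
  sorted[8] = tllqutumstt$p
  sorted[9] = tt$ptllqutums
  sorted[10] = tumstt$ptllqu
  sorted[11] = umstt$ptllqut
  sorted[12] = utumstt$ptllq
sorted[8] = tllqutumstt$p

Answer: tllqutumstt$p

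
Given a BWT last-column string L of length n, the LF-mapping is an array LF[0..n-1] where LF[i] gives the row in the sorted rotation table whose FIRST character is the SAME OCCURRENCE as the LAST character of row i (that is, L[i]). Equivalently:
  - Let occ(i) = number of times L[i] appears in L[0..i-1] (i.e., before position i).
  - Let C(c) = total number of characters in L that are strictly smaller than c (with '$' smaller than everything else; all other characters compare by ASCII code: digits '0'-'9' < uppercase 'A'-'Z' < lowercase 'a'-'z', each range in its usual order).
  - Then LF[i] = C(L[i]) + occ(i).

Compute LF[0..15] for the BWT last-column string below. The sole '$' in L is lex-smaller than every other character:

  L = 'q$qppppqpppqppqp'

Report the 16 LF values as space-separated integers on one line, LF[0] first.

Char counts: '$':1, 'p':10, 'q':5
C (first-col start): C('$')=0, C('p')=1, C('q')=11
L[0]='q': occ=0, LF[0]=C('q')+0=11+0=11
L[1]='$': occ=0, LF[1]=C('$')+0=0+0=0
L[2]='q': occ=1, LF[2]=C('q')+1=11+1=12
L[3]='p': occ=0, LF[3]=C('p')+0=1+0=1
L[4]='p': occ=1, LF[4]=C('p')+1=1+1=2
L[5]='p': occ=2, LF[5]=C('p')+2=1+2=3
L[6]='p': occ=3, LF[6]=C('p')+3=1+3=4
L[7]='q': occ=2, LF[7]=C('q')+2=11+2=13
L[8]='p': occ=4, LF[8]=C('p')+4=1+4=5
L[9]='p': occ=5, LF[9]=C('p')+5=1+5=6
L[10]='p': occ=6, LF[10]=C('p')+6=1+6=7
L[11]='q': occ=3, LF[11]=C('q')+3=11+3=14
L[12]='p': occ=7, LF[12]=C('p')+7=1+7=8
L[13]='p': occ=8, LF[13]=C('p')+8=1+8=9
L[14]='q': occ=4, LF[14]=C('q')+4=11+4=15
L[15]='p': occ=9, LF[15]=C('p')+9=1+9=10

Answer: 11 0 12 1 2 3 4 13 5 6 7 14 8 9 15 10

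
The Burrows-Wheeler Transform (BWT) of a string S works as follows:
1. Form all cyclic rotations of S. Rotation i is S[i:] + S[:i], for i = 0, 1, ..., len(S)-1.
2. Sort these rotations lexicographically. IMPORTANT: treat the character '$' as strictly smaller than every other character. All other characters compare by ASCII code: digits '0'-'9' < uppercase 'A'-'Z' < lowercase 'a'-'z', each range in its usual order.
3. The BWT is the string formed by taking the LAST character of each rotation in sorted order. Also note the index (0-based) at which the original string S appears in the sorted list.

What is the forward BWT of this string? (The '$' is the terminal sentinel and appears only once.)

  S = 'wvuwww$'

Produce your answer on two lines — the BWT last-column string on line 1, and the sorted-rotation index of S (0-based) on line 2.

All 7 rotations (rotation i = S[i:]+S[:i]):
  rot[0] = wvuwww$
  rot[1] = vuwww$w
  rot[2] = uwww$wv
  rot[3] = www$wvu
  rot[4] = ww$wvuw
  rot[5] = w$wvuww
  rot[6] = $wvuwww
Sorted (with $ < everything):
  sorted[0] = $wvuwww  (last char: 'w')
  sorted[1] = uwww$wv  (last char: 'v')
  sorted[2] = vuwww$w  (last char: 'w')
  sorted[3] = w$wvuww  (last char: 'w')
  sorted[4] = wvuwww$  (last char: '$')
  sorted[5] = ww$wvuw  (last char: 'w')
  sorted[6] = www$wvu  (last char: 'u')
Last column: wvww$wu
Original string S is at sorted index 4

Answer: wvww$wu
4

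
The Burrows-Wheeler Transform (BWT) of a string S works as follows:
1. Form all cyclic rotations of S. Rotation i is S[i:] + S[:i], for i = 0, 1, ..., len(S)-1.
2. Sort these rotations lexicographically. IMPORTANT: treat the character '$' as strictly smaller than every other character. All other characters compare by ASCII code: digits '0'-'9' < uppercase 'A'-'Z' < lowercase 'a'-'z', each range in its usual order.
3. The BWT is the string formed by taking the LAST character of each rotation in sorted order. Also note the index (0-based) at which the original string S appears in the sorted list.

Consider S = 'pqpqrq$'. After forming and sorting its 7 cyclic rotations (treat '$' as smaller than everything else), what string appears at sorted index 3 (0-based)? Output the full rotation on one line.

All 7 rotations (rotation i = S[i:]+S[:i]):
  rot[0] = pqpqrq$
  rot[1] = qpqrq$p
  rot[2] = pqrq$pq
  rot[3] = qrq$pqp
  rot[4] = rq$pqpq
  rot[5] = q$pqpqr
  rot[6] = $pqpqrq
Sorted (with $ < everything):
  sorted[0] = $pqpqrq
  sorted[1] = pqpqrq$
  sorted[2] = pqrq$pq
  sorted[3] = q$pqpqr
  sorted[4] = qpqrq$p
  sorted[5] = qrq$pqp
  sorted[6] = rq$pqpq
sorted[3] = q$pqpqr

Answer: q$pqpqr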